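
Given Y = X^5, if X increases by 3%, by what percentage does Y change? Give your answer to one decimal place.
15.9%

For Y = X^5:
If X → X(1 + 0.03)
Then Y → Y · (1 + 0.03)^5
     ≈ Y · 1.1593

Percentage change = ((1 + 0.03)^5 − 1) × 100% ≈ 15.9%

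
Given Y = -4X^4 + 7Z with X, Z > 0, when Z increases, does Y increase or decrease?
Y increases

Taking the partial derivative:
∂Y/∂Z = 7

∂Y/∂Z = 7 > 0 (assuming positive values)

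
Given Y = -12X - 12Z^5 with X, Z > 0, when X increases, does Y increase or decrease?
Y decreases

Taking the partial derivative:
∂Y/∂X = -12

∂Y/∂X = -12 < 0 (assuming positive values)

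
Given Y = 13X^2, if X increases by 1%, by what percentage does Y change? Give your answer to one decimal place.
2.0%

For Y = 13X^2:
If X → X(1 + 0.01)
Then Y → Y · (1 + 0.01)^2
     = Y · 1.0201

Percentage change = ((1 + 0.01)^2 − 1) × 100% ≈ 2.0%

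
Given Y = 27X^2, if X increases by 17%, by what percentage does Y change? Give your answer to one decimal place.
36.9%

For Y = 27X^2:
If X → X(1 + 0.17)
Then Y → Y · (1 + 0.17)^2
     = Y · 1.3689

Percentage change = ((1 + 0.17)^2 − 1) × 100% ≈ 36.9%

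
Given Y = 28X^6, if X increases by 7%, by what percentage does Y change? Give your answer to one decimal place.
50.1%

For Y = 28X^6:
If X → X(1 + 0.07)
Then Y → Y · (1 + 0.07)^6
     ≈ Y · 1.5007

Percentage change = ((1 + 0.07)^6 − 1) × 100% ≈ 50.1%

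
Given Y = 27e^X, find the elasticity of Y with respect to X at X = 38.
Elasticity = 38

Elasticity = (dY/dX) · (X/Y)

dY/dX = 27·e^X
At X = 38: dY/dX = 27·e^38, Y = 27·e^38

Elasticity = (27·e^38) · (38 / (27·e^38)) = 38

Interpretation: for a small percentage change in X, the percentage change in Y is approximately 38.00 times as large.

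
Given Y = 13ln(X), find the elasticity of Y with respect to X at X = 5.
Elasticity = 1/ln(5) ≈ 0.6213

Elasticity = (dY/dX) · (X/Y)

dY/dX = 13/X
At X = 5: dY/dX = 13/5, Y = 13·ln(5)

Elasticity = (13/5) · (5 / (13·ln(5))) = 1/ln(5) ≈ 0.6213

Interpretation: for a small percentage change in X, the percentage change in Y is approximately 0.62 times as large.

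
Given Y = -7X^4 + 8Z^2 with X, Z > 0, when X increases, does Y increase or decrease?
Y decreases

Taking the partial derivative:
∂Y/∂X = -28X^3

∂Y/∂X = -28X^3 < 0 (assuming positive values)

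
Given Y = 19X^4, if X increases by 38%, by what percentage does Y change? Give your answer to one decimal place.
262.7%

For Y = 19X^4:
If X → X(1 + 0.38)
Then Y → Y · (1 + 0.38)^4
     ≈ Y · 3.6267

Percentage change = ((1 + 0.38)^4 − 1) × 100% ≈ 262.7%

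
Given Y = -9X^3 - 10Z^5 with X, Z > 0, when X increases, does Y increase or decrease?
Y decreases

Taking the partial derivative:
∂Y/∂X = -27X^2

∂Y/∂X = -27X^2 < 0 (assuming positive values)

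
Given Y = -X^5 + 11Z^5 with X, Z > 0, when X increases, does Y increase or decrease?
Y decreases

Taking the partial derivative:
∂Y/∂X = -5X^4

∂Y/∂X = -5X^4 < 0 (assuming positive values)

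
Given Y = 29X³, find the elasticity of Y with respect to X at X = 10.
Elasticity = 3

Elasticity = (dY/dX) · (X/Y)

dY/dX = 87·X²
At X = 10: dY/dX = 8700, Y = 29000

Elasticity = 8700 · (10 / 29000) = 3

Interpretation: for a small percentage change in X, the percentage change in Y is approximately 3.00 times as large.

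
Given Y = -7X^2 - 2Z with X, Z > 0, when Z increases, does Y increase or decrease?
Y decreases

Taking the partial derivative:
∂Y/∂Z = -2

∂Y/∂Z = -2 < 0 (assuming positive values)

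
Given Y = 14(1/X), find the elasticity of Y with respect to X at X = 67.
Elasticity = -1

Elasticity = (dY/dX) · (X/Y)

dY/dX = -14/X²
At X = 67: dY/dX = -14/4489, Y = 14/67

Elasticity = (-14/4489) · (67 / (14/67)) = -1

Interpretation: for a small percentage change in X, the percentage change in Y is approximately -1.00 times as large.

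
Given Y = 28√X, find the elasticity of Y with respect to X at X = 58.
Elasticity = 1/2

Elasticity = (dY/dX) · (X/Y)

dY/dX = 14/√X
At X = 58: dY/dX = 7·√58/29, Y = 28·√58

Elasticity = (7·√58/29) · (58 / (28·√58)) = 1/2

Interpretation: for a small percentage change in X, the percentage change in Y is approximately 0.50 times as large.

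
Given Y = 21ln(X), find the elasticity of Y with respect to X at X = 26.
Elasticity = 1/ln(26) ≈ 0.3069

Elasticity = (dY/dX) · (X/Y)

dY/dX = 21/X
At X = 26: dY/dX = 21/26, Y = 21·ln(26)

Elasticity = (21/26) · (26 / (21·ln(26))) = 1/ln(26) ≈ 0.3069

Interpretation: for a small percentage change in X, the percentage change in Y is approximately 0.31 times as large.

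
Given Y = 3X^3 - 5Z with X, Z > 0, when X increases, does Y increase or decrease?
Y increases

Taking the partial derivative:
∂Y/∂X = 9X^2

∂Y/∂X = 9X^2 > 0 (assuming positive values)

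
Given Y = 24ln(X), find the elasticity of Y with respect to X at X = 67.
Elasticity = 1/ln(67) ≈ 0.2378

Elasticity = (dY/dX) · (X/Y)

dY/dX = 24/X
At X = 67: dY/dX = 24/67, Y = 24·ln(67)

Elasticity = (24/67) · (67 / (24·ln(67))) = 1/ln(67) ≈ 0.2378

Interpretation: for a small percentage change in X, the percentage change in Y is approximately 0.24 times as large.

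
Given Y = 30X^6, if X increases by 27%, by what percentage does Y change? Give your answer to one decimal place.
319.6%

For Y = 30X^6:
If X → X(1 + 0.27)
Then Y → Y · (1 + 0.27)^6
     ≈ Y · 4.1959

Percentage change = ((1 + 0.27)^6 − 1) × 100% ≈ 319.6%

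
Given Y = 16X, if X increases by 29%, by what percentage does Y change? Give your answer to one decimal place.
29.0%

For Y = 16X:
If X → X(1 + 0.29)
Then Y → Y · (1 + 0.29)^1
     = Y · 1.2900

Percentage change = ((1 + 0.29)^1 − 1) × 100% = 29.0%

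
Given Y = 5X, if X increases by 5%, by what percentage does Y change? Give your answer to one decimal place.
5.0%

For Y = 5X:
If X → X(1 + 0.05)
Then Y → Y · (1 + 0.05)^1
     = Y · 1.0500

Percentage change = ((1 + 0.05)^1 − 1) × 100% = 5.0%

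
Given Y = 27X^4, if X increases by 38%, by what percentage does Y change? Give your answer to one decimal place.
262.7%

For Y = 27X^4:
If X → X(1 + 0.38)
Then Y → Y · (1 + 0.38)^4
     ≈ Y · 3.6267

Percentage change = ((1 + 0.38)^4 − 1) × 100% ≈ 262.7%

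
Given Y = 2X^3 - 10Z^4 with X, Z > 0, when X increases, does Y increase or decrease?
Y increases

Taking the partial derivative:
∂Y/∂X = 6X^2

∂Y/∂X = 6X^2 > 0 (assuming positive values)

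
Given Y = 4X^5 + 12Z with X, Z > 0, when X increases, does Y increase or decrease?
Y increases

Taking the partial derivative:
∂Y/∂X = 20X^4

∂Y/∂X = 20X^4 > 0 (assuming positive values)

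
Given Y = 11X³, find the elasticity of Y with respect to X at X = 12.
Elasticity = 3

Elasticity = (dY/dX) · (X/Y)

dY/dX = 33·X²
At X = 12: dY/dX = 4752, Y = 19008

Elasticity = 4752 · (12 / 19008) = 3

Interpretation: for a small percentage change in X, the percentage change in Y is approximately 3.00 times as large.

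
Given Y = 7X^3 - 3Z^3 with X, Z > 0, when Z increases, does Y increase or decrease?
Y decreases

Taking the partial derivative:
∂Y/∂Z = -9Z^2

∂Y/∂Z = -9Z^2 < 0 (assuming positive values)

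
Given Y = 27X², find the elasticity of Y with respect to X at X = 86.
Elasticity = 2

Elasticity = (dY/dX) · (X/Y)

dY/dX = 54·X
At X = 86: dY/dX = 4644, Y = 199692

Elasticity = 4644 · (86 / 199692) = 2

Interpretation: for a small percentage change in X, the percentage change in Y is approximately 2.00 times as large.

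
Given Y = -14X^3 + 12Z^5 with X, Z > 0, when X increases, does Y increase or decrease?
Y decreases

Taking the partial derivative:
∂Y/∂X = -42X^2

∂Y/∂X = -42X^2 < 0 (assuming positive values)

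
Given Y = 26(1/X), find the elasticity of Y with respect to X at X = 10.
Elasticity = -1

Elasticity = (dY/dX) · (X/Y)

dY/dX = -26/X²
At X = 10: dY/dX = -13/50, Y = 13/5

Elasticity = (-13/50) · (10 / (13/5)) = -1

Interpretation: for a small percentage change in X, the percentage change in Y is approximately -1.00 times as large.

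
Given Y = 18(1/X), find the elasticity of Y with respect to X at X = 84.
Elasticity = -1

Elasticity = (dY/dX) · (X/Y)

dY/dX = -18/X²
At X = 84: dY/dX = -1/392, Y = 3/14

Elasticity = (-1/392) · (84 / (3/14)) = -1

Interpretation: for a small percentage change in X, the percentage change in Y is approximately -1.00 times as large.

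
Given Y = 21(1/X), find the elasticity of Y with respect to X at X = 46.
Elasticity = -1

Elasticity = (dY/dX) · (X/Y)

dY/dX = -21/X²
At X = 46: dY/dX = -21/2116, Y = 21/46

Elasticity = (-21/2116) · (46 / (21/46)) = -1

Interpretation: for a small percentage change in X, the percentage change in Y is approximately -1.00 times as large.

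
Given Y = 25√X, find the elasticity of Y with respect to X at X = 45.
Elasticity = 1/2

Elasticity = (dY/dX) · (X/Y)

dY/dX = 25/(2·√X)
At X = 45: dY/dX = 5·√5/6, Y = 75·√5

Elasticity = (5·√5/6) · (45 / (75·√5)) = 1/2

Interpretation: for a small percentage change in X, the percentage change in Y is approximately 0.50 times as large.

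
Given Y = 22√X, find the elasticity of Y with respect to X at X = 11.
Elasticity = 1/2

Elasticity = (dY/dX) · (X/Y)

dY/dX = 11/√X
At X = 11: dY/dX = √11, Y = 22·√11

Elasticity = (√11) · (11 / (22·√11)) = 1/2

Interpretation: for a small percentage change in X, the percentage change in Y is approximately 0.50 times as large.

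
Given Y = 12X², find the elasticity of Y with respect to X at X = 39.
Elasticity = 2

Elasticity = (dY/dX) · (X/Y)

dY/dX = 24·X
At X = 39: dY/dX = 936, Y = 18252

Elasticity = 936 · (39 / 18252) = 2

Interpretation: for a small percentage change in X, the percentage change in Y is approximately 2.00 times as large.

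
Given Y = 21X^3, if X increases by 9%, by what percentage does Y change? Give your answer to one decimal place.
29.5%

For Y = 21X^3:
If X → X(1 + 0.09)
Then Y → Y · (1 + 0.09)^3
     ≈ Y · 1.2950

Percentage change = ((1 + 0.09)^3 − 1) × 100% ≈ 29.5%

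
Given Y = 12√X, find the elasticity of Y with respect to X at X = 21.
Elasticity = 1/2

Elasticity = (dY/dX) · (X/Y)

dY/dX = 6/√X
At X = 21: dY/dX = 2·√21/7, Y = 12·√21

Elasticity = (2·√21/7) · (21 / (12·√21)) = 1/2

Interpretation: for a small percentage change in X, the percentage change in Y is approximately 0.50 times as large.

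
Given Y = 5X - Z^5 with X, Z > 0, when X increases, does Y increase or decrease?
Y increases

Taking the partial derivative:
∂Y/∂X = 5

∂Y/∂X = 5 > 0 (assuming positive values)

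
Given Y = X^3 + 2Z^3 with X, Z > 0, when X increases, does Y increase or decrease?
Y increases

Taking the partial derivative:
∂Y/∂X = 3X^2

∂Y/∂X = 3X^2 > 0 (assuming positive values)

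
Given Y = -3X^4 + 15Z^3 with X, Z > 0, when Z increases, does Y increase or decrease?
Y increases

Taking the partial derivative:
∂Y/∂Z = 45Z^2

∂Y/∂Z = 45Z^2 > 0 (assuming positive values)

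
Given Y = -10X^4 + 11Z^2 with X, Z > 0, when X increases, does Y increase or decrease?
Y decreases

Taking the partial derivative:
∂Y/∂X = -40X^3

∂Y/∂X = -40X^3 < 0 (assuming positive values)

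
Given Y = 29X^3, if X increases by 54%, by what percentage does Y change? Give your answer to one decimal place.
265.2%

For Y = 29X^3:
If X → X(1 + 0.54)
Then Y → Y · (1 + 0.54)^3
     ≈ Y · 3.6523

Percentage change = ((1 + 0.54)^3 − 1) × 100% ≈ 265.2%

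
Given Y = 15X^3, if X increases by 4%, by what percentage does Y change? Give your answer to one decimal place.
12.5%

For Y = 15X^3:
If X → X(1 + 0.04)
Then Y → Y · (1 + 0.04)^3
     ≈ Y · 1.1249

Percentage change = ((1 + 0.04)^3 − 1) × 100% ≈ 12.5%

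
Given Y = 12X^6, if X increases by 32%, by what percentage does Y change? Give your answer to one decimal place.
429.0%

For Y = 12X^6:
If X → X(1 + 0.32)
Then Y → Y · (1 + 0.32)^6
     ≈ Y · 5.2899

Percentage change = ((1 + 0.32)^6 − 1) × 100% ≈ 429.0%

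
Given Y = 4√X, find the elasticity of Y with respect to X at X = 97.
Elasticity = 1/2

Elasticity = (dY/dX) · (X/Y)

dY/dX = 2/√X
At X = 97: dY/dX = 2·√97/97, Y = 4·√97

Elasticity = (2·√97/97) · (97 / (4·√97)) = 1/2

Interpretation: for a small percentage change in X, the percentage change in Y is approximately 0.50 times as large.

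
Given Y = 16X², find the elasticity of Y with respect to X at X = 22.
Elasticity = 2

Elasticity = (dY/dX) · (X/Y)

dY/dX = 32·X
At X = 22: dY/dX = 704, Y = 7744

Elasticity = 704 · (22 / 7744) = 2

Interpretation: for a small percentage change in X, the percentage change in Y is approximately 2.00 times as large.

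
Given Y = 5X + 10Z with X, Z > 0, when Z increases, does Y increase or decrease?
Y increases

Taking the partial derivative:
∂Y/∂Z = 10

∂Y/∂Z = 10 > 0 (assuming positive values)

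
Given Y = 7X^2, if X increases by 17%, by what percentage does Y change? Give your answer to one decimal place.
36.9%

For Y = 7X^2:
If X → X(1 + 0.17)
Then Y → Y · (1 + 0.17)^2
     = Y · 1.3689

Percentage change = ((1 + 0.17)^2 − 1) × 100% ≈ 36.9%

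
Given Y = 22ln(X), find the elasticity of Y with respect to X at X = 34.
Elasticity = 1/ln(34) ≈ 0.2836

Elasticity = (dY/dX) · (X/Y)

dY/dX = 22/X
At X = 34: dY/dX = 11/17, Y = 22·ln(34)

Elasticity = (11/17) · (34 / (22·ln(34))) = 1/ln(34) ≈ 0.2836

Interpretation: for a small percentage change in X, the percentage change in Y is approximately 0.28 times as large.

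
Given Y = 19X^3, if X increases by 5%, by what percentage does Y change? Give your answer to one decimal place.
15.8%

For Y = 19X^3:
If X → X(1 + 0.05)
Then Y → Y · (1 + 0.05)^3
     ≈ Y · 1.1576

Percentage change = ((1 + 0.05)^3 − 1) × 100% ≈ 15.8%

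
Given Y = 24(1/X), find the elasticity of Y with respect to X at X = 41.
Elasticity = -1

Elasticity = (dY/dX) · (X/Y)

dY/dX = -24/X²
At X = 41: dY/dX = -24/1681, Y = 24/41

Elasticity = (-24/1681) · (41 / (24/41)) = -1

Interpretation: for a small percentage change in X, the percentage change in Y is approximately -1.00 times as large.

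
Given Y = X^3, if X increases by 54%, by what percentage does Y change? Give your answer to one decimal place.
265.2%

For Y = X^3:
If X → X(1 + 0.54)
Then Y → Y · (1 + 0.54)^3
     ≈ Y · 3.6523

Percentage change = ((1 + 0.54)^3 − 1) × 100% ≈ 265.2%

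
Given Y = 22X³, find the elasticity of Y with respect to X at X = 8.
Elasticity = 3

Elasticity = (dY/dX) · (X/Y)

dY/dX = 66·X²
At X = 8: dY/dX = 4224, Y = 11264

Elasticity = 4224 · (8 / 11264) = 3

Interpretation: for a small percentage change in X, the percentage change in Y is approximately 3.00 times as large.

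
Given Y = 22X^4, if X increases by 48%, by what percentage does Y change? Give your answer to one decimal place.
379.8%

For Y = 22X^4:
If X → X(1 + 0.48)
Then Y → Y · (1 + 0.48)^4
     ≈ Y · 4.7979

Percentage change = ((1 + 0.48)^4 − 1) × 100% ≈ 379.8%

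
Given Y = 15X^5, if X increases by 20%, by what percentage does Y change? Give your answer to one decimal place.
148.8%

For Y = 15X^5:
If X → X(1 + 0.2)
Then Y → Y · (1 + 0.2)^5
     ≈ Y · 2.4883

Percentage change = ((1 + 0.2)^5 − 1) × 100% ≈ 148.8%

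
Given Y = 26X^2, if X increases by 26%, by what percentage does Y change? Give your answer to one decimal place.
58.8%

For Y = 26X^2:
If X → X(1 + 0.26)
Then Y → Y · (1 + 0.26)^2
     = Y · 1.5876

Percentage change = ((1 + 0.26)^2 − 1) × 100% ≈ 58.8%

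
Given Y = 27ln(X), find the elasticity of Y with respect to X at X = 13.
Elasticity = 1/ln(13) ≈ 0.3899

Elasticity = (dY/dX) · (X/Y)

dY/dX = 27/X
At X = 13: dY/dX = 27/13, Y = 27·ln(13)

Elasticity = (27/13) · (13 / (27·ln(13))) = 1/ln(13) ≈ 0.3899

Interpretation: for a small percentage change in X, the percentage change in Y is approximately 0.39 times as large.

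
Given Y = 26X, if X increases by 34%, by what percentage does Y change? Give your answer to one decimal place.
34.0%

For Y = 26X:
If X → X(1 + 0.34)
Then Y → Y · (1 + 0.34)^1
     = Y · 1.3400

Percentage change = ((1 + 0.34)^1 − 1) × 100% = 34.0%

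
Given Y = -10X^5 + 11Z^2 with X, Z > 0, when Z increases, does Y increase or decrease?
Y increases

Taking the partial derivative:
∂Y/∂Z = 22Z

∂Y/∂Z = 22Z > 0 (assuming positive values)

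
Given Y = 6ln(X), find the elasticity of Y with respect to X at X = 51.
Elasticity = 1/ln(51) ≈ 0.2543

Elasticity = (dY/dX) · (X/Y)

dY/dX = 6/X
At X = 51: dY/dX = 2/17, Y = 6·ln(51)

Elasticity = (2/17) · (51 / (6·ln(51))) = 1/ln(51) ≈ 0.2543

Interpretation: for a small percentage change in X, the percentage change in Y is approximately 0.25 times as large.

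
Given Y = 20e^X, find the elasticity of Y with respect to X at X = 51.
Elasticity = 51

Elasticity = (dY/dX) · (X/Y)

dY/dX = 20·e^X
At X = 51: dY/dX = 20·e^51, Y = 20·e^51

Elasticity = (20·e^51) · (51 / (20·e^51)) = 51

Interpretation: for a small percentage change in X, the percentage change in Y is approximately 51.00 times as large.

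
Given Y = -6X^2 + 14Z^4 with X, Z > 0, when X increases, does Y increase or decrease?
Y decreases

Taking the partial derivative:
∂Y/∂X = -12X

∂Y/∂X = -12X < 0 (assuming positive values)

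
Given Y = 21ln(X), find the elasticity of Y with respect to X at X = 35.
Elasticity = 1/ln(35) ≈ 0.2813

Elasticity = (dY/dX) · (X/Y)

dY/dX = 21/X
At X = 35: dY/dX = 3/5, Y = 21·ln(35)

Elasticity = (3/5) · (35 / (21·ln(35))) = 1/ln(35) ≈ 0.2813

Interpretation: for a small percentage change in X, the percentage change in Y is approximately 0.28 times as large.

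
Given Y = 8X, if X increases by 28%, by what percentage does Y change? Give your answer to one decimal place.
28.0%

For Y = 8X:
If X → X(1 + 0.28)
Then Y → Y · (1 + 0.28)^1
     = Y · 1.2800

Percentage change = ((1 + 0.28)^1 − 1) × 100% = 28.0%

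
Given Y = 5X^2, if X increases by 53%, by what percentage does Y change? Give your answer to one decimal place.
134.1%

For Y = 5X^2:
If X → X(1 + 0.53)
Then Y → Y · (1 + 0.53)^2
     = Y · 2.3409

Percentage change = ((1 + 0.53)^2 − 1) × 100% ≈ 134.1%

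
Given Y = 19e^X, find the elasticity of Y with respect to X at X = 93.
Elasticity = 93

Elasticity = (dY/dX) · (X/Y)

dY/dX = 19·e^X
At X = 93: dY/dX = 19·e^93, Y = 19·e^93

Elasticity = (19·e^93) · (93 / (19·e^93)) = 93

Interpretation: for a small percentage change in X, the percentage change in Y is approximately 93.00 times as large.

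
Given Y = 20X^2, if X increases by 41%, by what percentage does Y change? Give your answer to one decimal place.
98.8%

For Y = 20X^2:
If X → X(1 + 0.41)
Then Y → Y · (1 + 0.41)^2
     = Y · 1.9881

Percentage change = ((1 + 0.41)^2 − 1) × 100% ≈ 98.8%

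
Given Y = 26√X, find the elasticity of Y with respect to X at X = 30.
Elasticity = 1/2

Elasticity = (dY/dX) · (X/Y)

dY/dX = 13/√X
At X = 30: dY/dX = 13·√30/30, Y = 26·√30

Elasticity = (13·√30/30) · (30 / (26·√30)) = 1/2

Interpretation: for a small percentage change in X, the percentage change in Y is approximately 0.50 times as large.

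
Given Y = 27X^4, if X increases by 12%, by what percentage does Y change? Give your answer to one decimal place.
57.4%

For Y = 27X^4:
If X → X(1 + 0.12)
Then Y → Y · (1 + 0.12)^4
     ≈ Y · 1.5735

Percentage change = ((1 + 0.12)^4 − 1) × 100% ≈ 57.4%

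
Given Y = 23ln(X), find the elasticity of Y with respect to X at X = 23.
Elasticity = 1/ln(23) ≈ 0.3189

Elasticity = (dY/dX) · (X/Y)

dY/dX = 23/X
At X = 23: dY/dX = 1, Y = 23·ln(23)

Elasticity = 1 · (23 / (23·ln(23))) = 1/ln(23) ≈ 0.3189

Interpretation: for a small percentage change in X, the percentage change in Y is approximately 0.32 times as large.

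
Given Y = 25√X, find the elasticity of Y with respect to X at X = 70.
Elasticity = 1/2

Elasticity = (dY/dX) · (X/Y)

dY/dX = 25/(2·√X)
At X = 70: dY/dX = 5·√70/28, Y = 25·√70

Elasticity = (5·√70/28) · (70 / (25·√70)) = 1/2

Interpretation: for a small percentage change in X, the percentage change in Y is approximately 0.50 times as large.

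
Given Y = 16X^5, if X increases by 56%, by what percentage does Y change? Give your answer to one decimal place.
823.9%

For Y = 16X^5:
If X → X(1 + 0.56)
Then Y → Y · (1 + 0.56)^5
     ≈ Y · 9.2390

Percentage change = ((1 + 0.56)^5 − 1) × 100% ≈ 823.9%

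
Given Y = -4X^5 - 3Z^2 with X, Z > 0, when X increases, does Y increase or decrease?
Y decreases

Taking the partial derivative:
∂Y/∂X = -20X^4

∂Y/∂X = -20X^4 < 0 (assuming positive values)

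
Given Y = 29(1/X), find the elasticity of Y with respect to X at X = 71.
Elasticity = -1

Elasticity = (dY/dX) · (X/Y)

dY/dX = -29/X²
At X = 71: dY/dX = -29/5041, Y = 29/71

Elasticity = (-29/5041) · (71 / (29/71)) = -1

Interpretation: for a small percentage change in X, the percentage change in Y is approximately -1.00 times as large.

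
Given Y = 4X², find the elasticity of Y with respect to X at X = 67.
Elasticity = 2

Elasticity = (dY/dX) · (X/Y)

dY/dX = 8·X
At X = 67: dY/dX = 536, Y = 17956

Elasticity = 536 · (67 / 17956) = 2

Interpretation: for a small percentage change in X, the percentage change in Y is approximately 2.00 times as large.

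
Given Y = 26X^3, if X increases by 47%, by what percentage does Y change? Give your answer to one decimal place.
217.7%

For Y = 26X^3:
If X → X(1 + 0.47)
Then Y → Y · (1 + 0.47)^3
     ≈ Y · 3.1765

Percentage change = ((1 + 0.47)^3 − 1) × 100% ≈ 217.7%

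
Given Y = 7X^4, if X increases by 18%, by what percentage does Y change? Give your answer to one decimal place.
93.9%

For Y = 7X^4:
If X → X(1 + 0.18)
Then Y → Y · (1 + 0.18)^4
     ≈ Y · 1.9388

Percentage change = ((1 + 0.18)^4 − 1) × 100% ≈ 93.9%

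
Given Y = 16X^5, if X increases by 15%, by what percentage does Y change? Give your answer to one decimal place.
101.1%

For Y = 16X^5:
If X → X(1 + 0.15)
Then Y → Y · (1 + 0.15)^5
     ≈ Y · 2.0114

Percentage change = ((1 + 0.15)^5 − 1) × 100% ≈ 101.1%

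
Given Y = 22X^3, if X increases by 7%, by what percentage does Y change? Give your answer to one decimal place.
22.5%

For Y = 22X^3:
If X → X(1 + 0.07)
Then Y → Y · (1 + 0.07)^3
     ≈ Y · 1.2250

Percentage change = ((1 + 0.07)^3 − 1) × 100% ≈ 22.5%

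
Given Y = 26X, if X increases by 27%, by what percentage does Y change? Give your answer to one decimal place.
27.0%

For Y = 26X:
If X → X(1 + 0.27)
Then Y → Y · (1 + 0.27)^1
     = Y · 1.2700

Percentage change = ((1 + 0.27)^1 − 1) × 100% = 27.0%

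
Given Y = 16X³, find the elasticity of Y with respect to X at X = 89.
Elasticity = 3

Elasticity = (dY/dX) · (X/Y)

dY/dX = 48·X²
At X = 89: dY/dX = 380208, Y = 11279504

Elasticity = 380208 · (89 / 11279504) = 3

Interpretation: for a small percentage change in X, the percentage change in Y is approximately 3.00 times as large.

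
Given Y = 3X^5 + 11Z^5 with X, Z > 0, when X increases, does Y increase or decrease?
Y increases

Taking the partial derivative:
∂Y/∂X = 15X^4

∂Y/∂X = 15X^4 > 0 (assuming positive values)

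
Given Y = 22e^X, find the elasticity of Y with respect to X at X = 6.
Elasticity = 6

Elasticity = (dY/dX) · (X/Y)

dY/dX = 22·e^X
At X = 6: dY/dX = 22·e^6, Y = 22·e^6

Elasticity = (22·e^6) · (6 / (22·e^6)) = 6

Interpretation: for a small percentage change in X, the percentage change in Y is approximately 6.00 times as large.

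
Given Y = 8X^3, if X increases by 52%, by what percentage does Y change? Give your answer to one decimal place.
251.2%

For Y = 8X^3:
If X → X(1 + 0.52)
Then Y → Y · (1 + 0.52)^3
     ≈ Y · 3.5118

Percentage change = ((1 + 0.52)^3 − 1) × 100% ≈ 251.2%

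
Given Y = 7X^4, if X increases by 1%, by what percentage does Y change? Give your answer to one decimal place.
4.1%

For Y = 7X^4:
If X → X(1 + 0.01)
Then Y → Y · (1 + 0.01)^4
     ≈ Y · 1.0406

Percentage change = ((1 + 0.01)^4 − 1) × 100% ≈ 4.1%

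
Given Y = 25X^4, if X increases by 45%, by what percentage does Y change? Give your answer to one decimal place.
342.1%

For Y = 25X^4:
If X → X(1 + 0.45)
Then Y → Y · (1 + 0.45)^4
     ≈ Y · 4.4205

Percentage change = ((1 + 0.45)^4 − 1) × 100% ≈ 342.1%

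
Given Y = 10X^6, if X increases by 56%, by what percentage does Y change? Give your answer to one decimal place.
1341.3%

For Y = 10X^6:
If X → X(1 + 0.56)
Then Y → Y · (1 + 0.56)^6
     ≈ Y · 14.4128

Percentage change = ((1 + 0.56)^6 − 1) × 100% ≈ 1341.3%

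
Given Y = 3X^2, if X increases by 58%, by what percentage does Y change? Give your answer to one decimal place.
149.6%

For Y = 3X^2:
If X → X(1 + 0.58)
Then Y → Y · (1 + 0.58)^2
     = Y · 2.4964

Percentage change = ((1 + 0.58)^2 − 1) × 100% ≈ 149.6%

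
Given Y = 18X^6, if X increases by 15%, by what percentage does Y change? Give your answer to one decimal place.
131.3%

For Y = 18X^6:
If X → X(1 + 0.15)
Then Y → Y · (1 + 0.15)^6
     ≈ Y · 2.3131

Percentage change = ((1 + 0.15)^6 − 1) × 100% ≈ 131.3%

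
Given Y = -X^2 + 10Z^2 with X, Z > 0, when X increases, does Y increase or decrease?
Y decreases

Taking the partial derivative:
∂Y/∂X = -2X

∂Y/∂X = -2X < 0 (assuming positive values)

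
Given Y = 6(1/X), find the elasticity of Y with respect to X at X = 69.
Elasticity = -1

Elasticity = (dY/dX) · (X/Y)

dY/dX = -6/X²
At X = 69: dY/dX = -2/1587, Y = 2/23

Elasticity = (-2/1587) · (69 / (2/23)) = -1

Interpretation: for a small percentage change in X, the percentage change in Y is approximately -1.00 times as large.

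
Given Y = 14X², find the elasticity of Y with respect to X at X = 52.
Elasticity = 2

Elasticity = (dY/dX) · (X/Y)

dY/dX = 28·X
At X = 52: dY/dX = 1456, Y = 37856

Elasticity = 1456 · (52 / 37856) = 2

Interpretation: for a small percentage change in X, the percentage change in Y is approximately 2.00 times as large.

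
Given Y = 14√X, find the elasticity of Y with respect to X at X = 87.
Elasticity = 1/2

Elasticity = (dY/dX) · (X/Y)

dY/dX = 7/√X
At X = 87: dY/dX = 7·√87/87, Y = 14·√87

Elasticity = (7·√87/87) · (87 / (14·√87)) = 1/2

Interpretation: for a small percentage change in X, the percentage change in Y is approximately 0.50 times as large.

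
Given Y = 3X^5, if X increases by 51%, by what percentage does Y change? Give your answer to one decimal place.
685.0%

For Y = 3X^5:
If X → X(1 + 0.51)
Then Y → Y · (1 + 0.51)^5
     ≈ Y · 7.8503

Percentage change = ((1 + 0.51)^5 − 1) × 100% ≈ 685.0%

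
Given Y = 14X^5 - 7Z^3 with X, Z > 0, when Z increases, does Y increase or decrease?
Y decreases

Taking the partial derivative:
∂Y/∂Z = -21Z^2

∂Y/∂Z = -21Z^2 < 0 (assuming positive values)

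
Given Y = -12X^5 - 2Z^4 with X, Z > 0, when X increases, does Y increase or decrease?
Y decreases

Taking the partial derivative:
∂Y/∂X = -60X^4

∂Y/∂X = -60X^4 < 0 (assuming positive values)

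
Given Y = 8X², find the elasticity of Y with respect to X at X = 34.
Elasticity = 2

Elasticity = (dY/dX) · (X/Y)

dY/dX = 16·X
At X = 34: dY/dX = 544, Y = 9248

Elasticity = 544 · (34 / 9248) = 2

Interpretation: for a small percentage change in X, the percentage change in Y is approximately 2.00 times as large.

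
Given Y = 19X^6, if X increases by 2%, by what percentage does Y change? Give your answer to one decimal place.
12.6%

For Y = 19X^6:
If X → X(1 + 0.02)
Then Y → Y · (1 + 0.02)^6
     ≈ Y · 1.1262

Percentage change = ((1 + 0.02)^6 − 1) × 100% ≈ 12.6%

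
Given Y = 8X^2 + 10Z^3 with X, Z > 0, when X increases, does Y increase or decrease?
Y increases

Taking the partial derivative:
∂Y/∂X = 16X

∂Y/∂X = 16X > 0 (assuming positive values)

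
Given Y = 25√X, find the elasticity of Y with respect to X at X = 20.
Elasticity = 1/2

Elasticity = (dY/dX) · (X/Y)

dY/dX = 25/(2·√X)
At X = 20: dY/dX = 5·√5/4, Y = 50·√5

Elasticity = (5·√5/4) · (20 / (50·√5)) = 1/2

Interpretation: for a small percentage change in X, the percentage change in Y is approximately 0.50 times as large.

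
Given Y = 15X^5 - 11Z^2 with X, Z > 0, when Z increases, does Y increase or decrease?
Y decreases

Taking the partial derivative:
∂Y/∂Z = -22Z

∂Y/∂Z = -22Z < 0 (assuming positive values)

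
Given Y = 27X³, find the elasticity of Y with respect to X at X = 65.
Elasticity = 3

Elasticity = (dY/dX) · (X/Y)

dY/dX = 81·X²
At X = 65: dY/dX = 342225, Y = 7414875

Elasticity = 342225 · (65 / 7414875) = 3

Interpretation: for a small percentage change in X, the percentage change in Y is approximately 3.00 times as large.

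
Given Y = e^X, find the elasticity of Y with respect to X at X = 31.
Elasticity = 31

Elasticity = (dY/dX) · (X/Y)

dY/dX = e^X
At X = 31: dY/dX = e^31, Y = e^31

Elasticity = (e^31) · (31 / (e^31)) = 31

Interpretation: for a small percentage change in X, the percentage change in Y is approximately 31.00 times as large.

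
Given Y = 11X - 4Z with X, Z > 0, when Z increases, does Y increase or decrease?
Y decreases

Taking the partial derivative:
∂Y/∂Z = -4

∂Y/∂Z = -4 < 0 (assuming positive values)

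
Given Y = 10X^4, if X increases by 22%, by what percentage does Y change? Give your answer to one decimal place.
121.5%

For Y = 10X^4:
If X → X(1 + 0.22)
Then Y → Y · (1 + 0.22)^4
     ≈ Y · 2.2153

Percentage change = ((1 + 0.22)^4 − 1) × 100% ≈ 121.5%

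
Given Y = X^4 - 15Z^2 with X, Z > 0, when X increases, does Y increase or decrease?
Y increases

Taking the partial derivative:
∂Y/∂X = 4X^3

∂Y/∂X = 4X^3 > 0 (assuming positive values)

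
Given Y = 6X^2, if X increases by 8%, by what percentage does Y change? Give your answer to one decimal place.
16.6%

For Y = 6X^2:
If X → X(1 + 0.08)
Then Y → Y · (1 + 0.08)^2
     = Y · 1.1664

Percentage change = ((1 + 0.08)^2 − 1) × 100% ≈ 16.6%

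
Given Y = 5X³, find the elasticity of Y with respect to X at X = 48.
Elasticity = 3

Elasticity = (dY/dX) · (X/Y)

dY/dX = 15·X²
At X = 48: dY/dX = 34560, Y = 552960

Elasticity = 34560 · (48 / 552960) = 3

Interpretation: for a small percentage change in X, the percentage change in Y is approximately 3.00 times as large.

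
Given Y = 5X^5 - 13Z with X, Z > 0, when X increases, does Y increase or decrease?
Y increases

Taking the partial derivative:
∂Y/∂X = 25X^4

∂Y/∂X = 25X^4 > 0 (assuming positive values)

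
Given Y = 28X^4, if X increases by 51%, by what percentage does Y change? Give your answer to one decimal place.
419.9%

For Y = 28X^4:
If X → X(1 + 0.51)
Then Y → Y · (1 + 0.51)^4
     ≈ Y · 5.1989

Percentage change = ((1 + 0.51)^4 − 1) × 100% ≈ 419.9%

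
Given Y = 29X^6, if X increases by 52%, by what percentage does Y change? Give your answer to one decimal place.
1133.3%

For Y = 29X^6:
If X → X(1 + 0.52)
Then Y → Y · (1 + 0.52)^6
     ≈ Y · 12.3328

Percentage change = ((1 + 0.52)^6 − 1) × 100% ≈ 1133.3%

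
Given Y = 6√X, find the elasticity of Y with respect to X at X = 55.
Elasticity = 1/2

Elasticity = (dY/dX) · (X/Y)

dY/dX = 3/√X
At X = 55: dY/dX = 3·√55/55, Y = 6·√55

Elasticity = (3·√55/55) · (55 / (6·√55)) = 1/2

Interpretation: for a small percentage change in X, the percentage change in Y is approximately 0.50 times as large.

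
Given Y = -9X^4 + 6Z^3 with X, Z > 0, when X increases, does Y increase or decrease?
Y decreases

Taking the partial derivative:
∂Y/∂X = -36X^3

∂Y/∂X = -36X^3 < 0 (assuming positive values)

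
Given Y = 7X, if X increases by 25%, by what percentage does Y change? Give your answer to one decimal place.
25.0%

For Y = 7X:
If X → X(1 + 0.25)
Then Y → Y · (1 + 0.25)^1
     = Y · 1.2500

Percentage change = ((1 + 0.25)^1 − 1) × 100% = 25.0%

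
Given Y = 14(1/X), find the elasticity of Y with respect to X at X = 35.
Elasticity = -1

Elasticity = (dY/dX) · (X/Y)

dY/dX = -14/X²
At X = 35: dY/dX = -2/175, Y = 2/5

Elasticity = (-2/175) · (35 / (2/5)) = -1

Interpretation: for a small percentage change in X, the percentage change in Y is approximately -1.00 times as large.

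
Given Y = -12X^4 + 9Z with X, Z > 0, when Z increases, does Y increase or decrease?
Y increases

Taking the partial derivative:
∂Y/∂Z = 9

∂Y/∂Z = 9 > 0 (assuming positive values)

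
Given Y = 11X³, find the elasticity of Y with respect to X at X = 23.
Elasticity = 3

Elasticity = (dY/dX) · (X/Y)

dY/dX = 33·X²
At X = 23: dY/dX = 17457, Y = 133837

Elasticity = 17457 · (23 / 133837) = 3

Interpretation: for a small percentage change in X, the percentage change in Y is approximately 3.00 times as large.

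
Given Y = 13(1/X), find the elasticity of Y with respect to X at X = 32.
Elasticity = -1

Elasticity = (dY/dX) · (X/Y)

dY/dX = -13/X²
At X = 32: dY/dX = -13/1024, Y = 13/32

Elasticity = (-13/1024) · (32 / (13/32)) = -1

Interpretation: for a small percentage change in X, the percentage change in Y is approximately -1.00 times as large.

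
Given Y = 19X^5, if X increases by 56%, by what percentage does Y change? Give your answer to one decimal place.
823.9%

For Y = 19X^5:
If X → X(1 + 0.56)
Then Y → Y · (1 + 0.56)^5
     ≈ Y · 9.2390

Percentage change = ((1 + 0.56)^5 − 1) × 100% ≈ 823.9%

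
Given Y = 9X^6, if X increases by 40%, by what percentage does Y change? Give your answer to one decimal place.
653.0%

For Y = 9X^6:
If X → X(1 + 0.4)
Then Y → Y · (1 + 0.4)^6
     ≈ Y · 7.5295

Percentage change = ((1 + 0.4)^6 − 1) × 100% ≈ 653.0%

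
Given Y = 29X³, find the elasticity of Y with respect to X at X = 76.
Elasticity = 3

Elasticity = (dY/dX) · (X/Y)

dY/dX = 87·X²
At X = 76: dY/dX = 502512, Y = 12730304

Elasticity = 502512 · (76 / 12730304) = 3

Interpretation: for a small percentage change in X, the percentage change in Y is approximately 3.00 times as large.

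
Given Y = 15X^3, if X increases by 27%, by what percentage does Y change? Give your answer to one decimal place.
104.8%

For Y = 15X^3:
If X → X(1 + 0.27)
Then Y → Y · (1 + 0.27)^3
     ≈ Y · 2.0484

Percentage change = ((1 + 0.27)^3 − 1) × 100% ≈ 104.8%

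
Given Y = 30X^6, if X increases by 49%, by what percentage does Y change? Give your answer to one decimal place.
994.3%

For Y = 30X^6:
If X → X(1 + 0.49)
Then Y → Y · (1 + 0.49)^6
     ≈ Y · 10.9425

Percentage change = ((1 + 0.49)^6 − 1) × 100% ≈ 994.3%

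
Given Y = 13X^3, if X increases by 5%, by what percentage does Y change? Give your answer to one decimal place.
15.8%

For Y = 13X^3:
If X → X(1 + 0.05)
Then Y → Y · (1 + 0.05)^3
     ≈ Y · 1.1576

Percentage change = ((1 + 0.05)^3 − 1) × 100% ≈ 15.8%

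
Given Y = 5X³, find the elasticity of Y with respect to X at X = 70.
Elasticity = 3

Elasticity = (dY/dX) · (X/Y)

dY/dX = 15·X²
At X = 70: dY/dX = 73500, Y = 1715000

Elasticity = 73500 · (70 / 1715000) = 3

Interpretation: for a small percentage change in X, the percentage change in Y is approximately 3.00 times as large.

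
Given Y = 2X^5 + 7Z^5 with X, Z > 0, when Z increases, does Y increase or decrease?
Y increases

Taking the partial derivative:
∂Y/∂Z = 35Z^4

∂Y/∂Z = 35Z^4 > 0 (assuming positive values)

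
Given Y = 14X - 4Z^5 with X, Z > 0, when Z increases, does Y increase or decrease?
Y decreases

Taking the partial derivative:
∂Y/∂Z = -20Z^4

∂Y/∂Z = -20Z^4 < 0 (assuming positive values)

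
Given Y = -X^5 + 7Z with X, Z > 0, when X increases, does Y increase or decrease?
Y decreases

Taking the partial derivative:
∂Y/∂X = -5X^4

∂Y/∂X = -5X^4 < 0 (assuming positive values)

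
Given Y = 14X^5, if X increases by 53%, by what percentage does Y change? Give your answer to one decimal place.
738.4%

For Y = 14X^5:
If X → X(1 + 0.53)
Then Y → Y · (1 + 0.53)^5
     ≈ Y · 8.3841

Percentage change = ((1 + 0.53)^5 − 1) × 100% ≈ 738.4%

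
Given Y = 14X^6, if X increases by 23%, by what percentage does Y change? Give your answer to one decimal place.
246.3%

For Y = 14X^6:
If X → X(1 + 0.23)
Then Y → Y · (1 + 0.23)^6
     ≈ Y · 3.4628

Percentage change = ((1 + 0.23)^6 − 1) × 100% ≈ 246.3%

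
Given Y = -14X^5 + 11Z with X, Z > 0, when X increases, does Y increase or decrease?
Y decreases

Taking the partial derivative:
∂Y/∂X = -70X^4

∂Y/∂X = -70X^4 < 0 (assuming positive values)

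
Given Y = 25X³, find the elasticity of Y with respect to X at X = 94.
Elasticity = 3

Elasticity = (dY/dX) · (X/Y)

dY/dX = 75·X²
At X = 94: dY/dX = 662700, Y = 20764600

Elasticity = 662700 · (94 / 20764600) = 3

Interpretation: for a small percentage change in X, the percentage change in Y is approximately 3.00 times as large.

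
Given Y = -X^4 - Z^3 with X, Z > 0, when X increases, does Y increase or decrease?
Y decreases

Taking the partial derivative:
∂Y/∂X = -4X^3

∂Y/∂X = -4X^3 < 0 (assuming positive values)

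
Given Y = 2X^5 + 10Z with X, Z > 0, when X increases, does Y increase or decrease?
Y increases

Taking the partial derivative:
∂Y/∂X = 10X^4

∂Y/∂X = 10X^4 > 0 (assuming positive values)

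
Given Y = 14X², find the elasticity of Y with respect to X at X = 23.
Elasticity = 2

Elasticity = (dY/dX) · (X/Y)

dY/dX = 28·X
At X = 23: dY/dX = 644, Y = 7406

Elasticity = 644 · (23 / 7406) = 2

Interpretation: for a small percentage change in X, the percentage change in Y is approximately 2.00 times as large.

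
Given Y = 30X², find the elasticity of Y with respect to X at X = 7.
Elasticity = 2

Elasticity = (dY/dX) · (X/Y)

dY/dX = 60·X
At X = 7: dY/dX = 420, Y = 1470

Elasticity = 420 · (7 / 1470) = 2

Interpretation: for a small percentage change in X, the percentage change in Y is approximately 2.00 times as large.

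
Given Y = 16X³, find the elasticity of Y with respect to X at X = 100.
Elasticity = 3

Elasticity = (dY/dX) · (X/Y)

dY/dX = 48·X²
At X = 100: dY/dX = 480000, Y = 16000000

Elasticity = 480000 · (100 / 16000000) = 3

Interpretation: for a small percentage change in X, the percentage change in Y is approximately 3.00 times as large.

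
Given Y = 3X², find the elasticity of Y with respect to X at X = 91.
Elasticity = 2

Elasticity = (dY/dX) · (X/Y)

dY/dX = 6·X
At X = 91: dY/dX = 546, Y = 24843

Elasticity = 546 · (91 / 24843) = 2

Interpretation: for a small percentage change in X, the percentage change in Y is approximately 2.00 times as large.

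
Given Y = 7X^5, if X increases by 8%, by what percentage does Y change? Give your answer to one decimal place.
46.9%

For Y = 7X^5:
If X → X(1 + 0.08)
Then Y → Y · (1 + 0.08)^5
     ≈ Y · 1.4693

Percentage change = ((1 + 0.08)^5 − 1) × 100% ≈ 46.9%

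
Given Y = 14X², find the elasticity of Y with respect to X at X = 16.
Elasticity = 2

Elasticity = (dY/dX) · (X/Y)

dY/dX = 28·X
At X = 16: dY/dX = 448, Y = 3584

Elasticity = 448 · (16 / 3584) = 2

Interpretation: for a small percentage change in X, the percentage change in Y is approximately 2.00 times as large.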